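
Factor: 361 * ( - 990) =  - 357390 = - 2^1*3^2*5^1*11^1*19^2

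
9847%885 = 112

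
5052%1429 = 765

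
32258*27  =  870966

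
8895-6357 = 2538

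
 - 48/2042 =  - 24/1021 = -0.02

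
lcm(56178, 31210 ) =280890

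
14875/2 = 7437+ 1/2= 7437.50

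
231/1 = 231 = 231.00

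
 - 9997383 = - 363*27541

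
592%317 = 275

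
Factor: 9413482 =2^1 *13^1*79^1*4583^1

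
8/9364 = 2/2341=0.00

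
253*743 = 187979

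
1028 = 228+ 800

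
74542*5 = 372710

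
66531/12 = 22177/4 = 5544.25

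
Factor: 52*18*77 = 72072=2^3*3^2*7^1*11^1*13^1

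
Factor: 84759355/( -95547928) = - 2^( - 3)*5^1*7^( - 1)*67^1*253013^1*1706213^ ( - 1)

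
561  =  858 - 297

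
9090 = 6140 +2950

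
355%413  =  355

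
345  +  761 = 1106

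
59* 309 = 18231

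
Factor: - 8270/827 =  - 2^1*5^1 = - 10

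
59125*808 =47773000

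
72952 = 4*18238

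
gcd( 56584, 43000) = 8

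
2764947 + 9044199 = 11809146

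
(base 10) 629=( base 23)148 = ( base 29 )LK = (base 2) 1001110101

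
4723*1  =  4723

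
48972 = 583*84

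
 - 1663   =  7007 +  - 8670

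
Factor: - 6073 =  - 6073^1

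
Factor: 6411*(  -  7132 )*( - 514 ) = 2^3* 3^1 * 257^1 *1783^1 * 2137^1 = 23501751528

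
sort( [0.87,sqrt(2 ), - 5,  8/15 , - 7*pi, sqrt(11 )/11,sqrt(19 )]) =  [-7*pi, - 5, sqrt(11) /11,8/15,0.87,sqrt( 2 ),sqrt(19)]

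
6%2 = 0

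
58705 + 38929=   97634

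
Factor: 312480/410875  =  62496/82175 = 2^5*3^2*5^( - 2 )*7^1*19^ ( - 1)*31^1*173^(-1 ) 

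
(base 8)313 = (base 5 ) 1303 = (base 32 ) 6b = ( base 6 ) 535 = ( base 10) 203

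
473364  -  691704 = -218340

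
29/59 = 29/59 = 0.49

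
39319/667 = 58 + 633/667 = 58.95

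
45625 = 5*9125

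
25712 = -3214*(-8 )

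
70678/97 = 728 + 62/97 = 728.64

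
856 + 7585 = 8441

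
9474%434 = 360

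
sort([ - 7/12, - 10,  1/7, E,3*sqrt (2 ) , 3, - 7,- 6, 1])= [ - 10, - 7, - 6, - 7/12,1/7,1,E,3, 3*sqrt(2 )] 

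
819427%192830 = 48107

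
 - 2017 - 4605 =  - 6622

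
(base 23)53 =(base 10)118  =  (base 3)11101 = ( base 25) 4I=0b1110110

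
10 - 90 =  - 80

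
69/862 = 69/862 = 0.08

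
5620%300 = 220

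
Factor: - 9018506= - 2^1*7^1*181^1*3559^1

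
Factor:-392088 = - 2^3*3^1* 17^1*31^2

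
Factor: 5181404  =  2^2*347^1*3733^1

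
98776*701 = 69241976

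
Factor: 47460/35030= 42/31 = 2^1*3^1*7^1*31^( - 1) 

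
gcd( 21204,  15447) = 57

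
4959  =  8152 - 3193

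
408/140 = 2+32/35 =2.91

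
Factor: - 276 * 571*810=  - 2^3*3^5*5^1*23^1*571^1= - 127652760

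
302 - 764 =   -  462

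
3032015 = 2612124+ 419891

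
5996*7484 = 44874064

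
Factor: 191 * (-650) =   -  124150 = -2^1*5^2*13^1*191^1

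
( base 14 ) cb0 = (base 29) 2sc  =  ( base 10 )2506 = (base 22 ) 53k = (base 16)9CA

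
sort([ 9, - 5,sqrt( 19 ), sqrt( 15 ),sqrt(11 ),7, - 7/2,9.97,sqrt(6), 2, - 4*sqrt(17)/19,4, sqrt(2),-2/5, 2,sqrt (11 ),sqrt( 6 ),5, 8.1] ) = [-5,-7/2, - 4*sqrt(17 )/19,-2/5, sqrt (2) , 2,2, sqrt(6 ),sqrt( 6), sqrt (11),sqrt(11), sqrt(15 ),4 , sqrt (19), 5, 7, 8.1,9, 9.97] 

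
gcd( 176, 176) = 176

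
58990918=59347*994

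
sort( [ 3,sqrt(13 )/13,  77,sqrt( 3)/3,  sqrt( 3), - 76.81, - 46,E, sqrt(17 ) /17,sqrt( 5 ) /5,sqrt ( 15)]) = [-76.81,-46,sqrt( 17)/17, sqrt(13 ) /13,sqrt( 5 )/5,sqrt( 3 )/3,sqrt( 3 ), E, 3,sqrt ( 15),77]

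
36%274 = 36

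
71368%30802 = 9764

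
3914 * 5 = 19570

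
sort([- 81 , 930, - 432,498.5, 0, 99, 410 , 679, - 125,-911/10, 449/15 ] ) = [ - 432, - 125, - 911/10, - 81, 0, 449/15,99,410, 498.5, 679,930]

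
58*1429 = 82882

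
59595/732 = 81 + 101/244 = 81.41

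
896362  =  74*12113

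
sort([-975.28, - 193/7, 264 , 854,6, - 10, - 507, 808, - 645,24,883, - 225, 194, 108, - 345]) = [ - 975.28, - 645,- 507, - 345,  -  225, - 193/7, - 10,6,24, 108,194, 264,808,854, 883]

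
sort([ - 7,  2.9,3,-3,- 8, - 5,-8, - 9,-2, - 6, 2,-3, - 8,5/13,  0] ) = [ - 9, - 8, - 8, - 8, - 7,- 6, - 5, - 3, - 3 , - 2, 0, 5/13,2, 2.9,3] 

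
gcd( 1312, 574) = 82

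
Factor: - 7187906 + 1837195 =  - 5350711  =  - 859^1*6229^1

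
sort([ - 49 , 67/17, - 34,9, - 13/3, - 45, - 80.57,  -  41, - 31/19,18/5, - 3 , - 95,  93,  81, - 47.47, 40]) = [- 95, - 80.57, - 49, - 47.47, - 45, - 41 , - 34,-13/3, - 3, - 31/19,18/5, 67/17,9,40,  81, 93] 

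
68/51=1 + 1/3 = 1.33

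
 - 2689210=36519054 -39208264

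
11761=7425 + 4336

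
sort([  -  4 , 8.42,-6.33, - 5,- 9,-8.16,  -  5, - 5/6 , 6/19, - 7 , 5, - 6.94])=[  -  9,-8.16, - 7,-6.94, -6.33, - 5, - 5, -4,-5/6,6/19,5, 8.42]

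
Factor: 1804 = 2^2*11^1*41^1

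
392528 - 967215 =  - 574687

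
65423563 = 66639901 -1216338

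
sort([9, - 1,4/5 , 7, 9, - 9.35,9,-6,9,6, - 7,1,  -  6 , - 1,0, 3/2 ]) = [ - 9.35, - 7, - 6, - 6, -1, - 1,0 , 4/5,1,  3/2, 6, 7,9,9, 9,  9] 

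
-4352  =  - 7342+2990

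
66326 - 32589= 33737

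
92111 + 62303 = 154414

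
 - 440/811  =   - 440/811 = - 0.54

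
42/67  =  42/67 = 0.63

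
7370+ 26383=33753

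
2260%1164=1096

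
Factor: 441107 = 441107^1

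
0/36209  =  0 = 0.00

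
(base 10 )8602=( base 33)7TM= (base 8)20632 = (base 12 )4b8a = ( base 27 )blg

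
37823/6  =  37823/6 = 6303.83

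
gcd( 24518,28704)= 598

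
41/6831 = 41/6831= 0.01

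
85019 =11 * 7729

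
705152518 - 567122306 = 138030212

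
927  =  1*927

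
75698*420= 31793160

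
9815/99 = 99+14/99 = 99.14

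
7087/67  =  105+ 52/67= 105.78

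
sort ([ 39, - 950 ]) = [ - 950,39]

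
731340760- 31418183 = 699922577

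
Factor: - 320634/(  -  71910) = 5^ (- 1)*17^( - 1)*379^1= 379/85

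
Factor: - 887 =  - 887^1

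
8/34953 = 8/34953 = 0.00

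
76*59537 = 4524812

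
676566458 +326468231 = 1003034689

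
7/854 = 1/122 = 0.01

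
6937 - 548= 6389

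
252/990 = 14/55  =  0.25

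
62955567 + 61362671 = 124318238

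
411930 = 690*597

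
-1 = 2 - 3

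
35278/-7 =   -  35278/7=- 5039.71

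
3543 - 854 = 2689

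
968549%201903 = 160937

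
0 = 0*638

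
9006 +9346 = 18352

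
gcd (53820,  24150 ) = 690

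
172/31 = 5 + 17/31 = 5.55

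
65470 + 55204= 120674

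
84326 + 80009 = 164335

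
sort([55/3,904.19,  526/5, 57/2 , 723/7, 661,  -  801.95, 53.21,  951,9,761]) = [ - 801.95, 9,55/3, 57/2,53.21,723/7, 526/5, 661,761, 904.19, 951] 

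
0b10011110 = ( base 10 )158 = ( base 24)6E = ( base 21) 7b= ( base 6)422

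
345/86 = 345/86 = 4.01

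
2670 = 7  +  2663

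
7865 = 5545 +2320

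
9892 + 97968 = 107860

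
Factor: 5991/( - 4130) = - 2^ ( - 1 )*3^1*5^( - 1 )*7^( - 1 )*59^ ( - 1)*1997^1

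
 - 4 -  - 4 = 0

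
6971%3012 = 947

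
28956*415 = 12016740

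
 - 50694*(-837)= 42430878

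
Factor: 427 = 7^1*61^1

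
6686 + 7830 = 14516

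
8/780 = 2/195 = 0.01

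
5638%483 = 325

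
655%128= 15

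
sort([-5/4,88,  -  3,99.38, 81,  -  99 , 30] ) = [  -  99, - 3,-5/4,30, 81,88,99.38 ]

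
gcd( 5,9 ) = 1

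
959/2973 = 959/2973 = 0.32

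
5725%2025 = 1675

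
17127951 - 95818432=-78690481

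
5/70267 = 5/70267 =0.00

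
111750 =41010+70740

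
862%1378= 862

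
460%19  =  4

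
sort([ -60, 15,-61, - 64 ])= [-64, - 61, - 60,15] 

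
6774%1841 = 1251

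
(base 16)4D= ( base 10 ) 77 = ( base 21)3e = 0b1001101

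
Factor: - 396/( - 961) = 2^2*3^2*11^1*31^( - 2 )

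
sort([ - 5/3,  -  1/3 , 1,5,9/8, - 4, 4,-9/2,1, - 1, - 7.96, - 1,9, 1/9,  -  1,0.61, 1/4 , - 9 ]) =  [ - 9, - 7.96  , - 9/2, - 4, - 5/3, - 1, - 1, - 1,-1/3,1/9,1/4, 0.61, 1, 1, 9/8,4,5,9 ]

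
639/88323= 213/29441 = 0.01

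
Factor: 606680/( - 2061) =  - 2^3 * 3^( - 2 )*5^1*29^1*229^( -1)*523^1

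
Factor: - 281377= - 53^1*5309^1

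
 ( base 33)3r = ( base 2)1111110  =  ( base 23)5b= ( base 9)150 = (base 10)126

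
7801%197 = 118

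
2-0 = 2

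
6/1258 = 3/629 = 0.00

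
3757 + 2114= 5871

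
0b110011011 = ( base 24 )H3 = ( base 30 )dl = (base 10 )411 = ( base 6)1523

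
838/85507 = 838/85507= 0.01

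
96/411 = 32/137  =  0.23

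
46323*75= 3474225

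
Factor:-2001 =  - 3^1* 23^1*29^1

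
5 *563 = 2815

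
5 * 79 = 395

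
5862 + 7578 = 13440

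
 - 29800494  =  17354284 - 47154778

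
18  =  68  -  50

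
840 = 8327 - 7487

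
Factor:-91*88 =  - 2^3*7^1*11^1*13^1  =  -8008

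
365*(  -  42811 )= - 15626015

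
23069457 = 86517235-63447778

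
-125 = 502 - 627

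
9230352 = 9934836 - 704484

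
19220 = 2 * 9610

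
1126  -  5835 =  -4709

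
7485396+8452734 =15938130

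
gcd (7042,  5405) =1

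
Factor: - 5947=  - 19^1 * 313^1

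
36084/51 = 12028/17 = 707.53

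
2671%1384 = 1287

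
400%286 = 114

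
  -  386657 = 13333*( - 29)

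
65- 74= - 9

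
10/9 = 1 + 1/9= 1.11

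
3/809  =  3/809 = 0.00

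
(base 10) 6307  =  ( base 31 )6he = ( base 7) 24250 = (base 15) 1d07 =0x18A3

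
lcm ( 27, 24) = 216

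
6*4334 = 26004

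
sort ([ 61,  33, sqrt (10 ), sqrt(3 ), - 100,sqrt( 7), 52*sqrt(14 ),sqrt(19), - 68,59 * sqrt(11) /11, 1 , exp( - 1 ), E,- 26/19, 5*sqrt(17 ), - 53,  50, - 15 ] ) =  [ - 100 , - 68, - 53, - 15,- 26/19,exp(-1 ), 1 , sqrt( 3),sqrt( 7 ), E,  sqrt (10), sqrt(19), 59* sqrt (11)/11,  5*sqrt (17 ), 33, 50,  61,52*sqrt(  14 )]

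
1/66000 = 1/66000 = 0.00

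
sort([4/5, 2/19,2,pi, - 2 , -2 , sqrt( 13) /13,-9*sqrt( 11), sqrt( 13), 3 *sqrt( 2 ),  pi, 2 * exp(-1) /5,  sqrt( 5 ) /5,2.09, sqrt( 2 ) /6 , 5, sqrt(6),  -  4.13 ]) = [-9*sqrt(11 ),-4.13 ,  -  2 , - 2,2/19, 2 *exp (-1 ) /5,sqrt( 2) /6,sqrt( 13) /13, sqrt(5 ) /5,4/5,2, 2.09,sqrt(6 ),pi, pi,sqrt(13 ), 3*sqrt( 2 ),5]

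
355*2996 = 1063580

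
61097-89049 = -27952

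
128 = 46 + 82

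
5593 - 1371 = 4222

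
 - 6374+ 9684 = 3310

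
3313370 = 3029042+284328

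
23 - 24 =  -1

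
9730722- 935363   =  8795359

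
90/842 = 45/421 = 0.11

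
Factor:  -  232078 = -2^1*7^1*11^2*137^1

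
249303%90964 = 67375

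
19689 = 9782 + 9907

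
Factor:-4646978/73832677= - 2^1*7^1*  37^1 * 41^( - 1 )* 43^( - 1 )*8971^1*41879^( - 1 ) 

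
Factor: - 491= - 491^1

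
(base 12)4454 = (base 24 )D2G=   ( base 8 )16600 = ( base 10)7552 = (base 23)E68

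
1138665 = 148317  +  990348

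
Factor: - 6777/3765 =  - 3^2*5^(-1) = - 9/5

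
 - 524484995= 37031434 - 561516429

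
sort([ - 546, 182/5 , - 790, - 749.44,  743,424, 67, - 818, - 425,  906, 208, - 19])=[ - 818, - 790,  -  749.44, - 546,-425,  -  19, 182/5, 67, 208 , 424, 743,906] 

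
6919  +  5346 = 12265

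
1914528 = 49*39072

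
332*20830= 6915560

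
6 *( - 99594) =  - 597564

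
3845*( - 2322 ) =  - 8928090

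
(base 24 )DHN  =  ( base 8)17357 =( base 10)7919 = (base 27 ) an8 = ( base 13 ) 37B2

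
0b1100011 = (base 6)243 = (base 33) 30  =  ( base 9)120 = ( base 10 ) 99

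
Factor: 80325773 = 11^1*47^1*251^1*619^1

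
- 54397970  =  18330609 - 72728579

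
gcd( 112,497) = 7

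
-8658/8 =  - 4329/4 = - 1082.25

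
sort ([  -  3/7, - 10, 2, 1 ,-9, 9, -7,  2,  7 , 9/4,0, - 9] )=[ - 10, -9,-9, - 7, - 3/7, 0,1, 2, 2,9/4,7,  9 ] 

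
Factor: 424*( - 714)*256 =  - 77500416= - 2^12*3^1*7^1  *  17^1*53^1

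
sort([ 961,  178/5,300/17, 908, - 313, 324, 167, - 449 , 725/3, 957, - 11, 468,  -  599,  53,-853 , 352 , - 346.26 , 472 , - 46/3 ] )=[-853 , - 599, - 449, - 346.26, - 313, - 46/3, - 11, 300/17 , 178/5, 53, 167,725/3, 324,352, 468,472, 908 , 957 , 961]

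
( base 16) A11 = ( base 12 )15a9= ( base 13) 1233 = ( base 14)d21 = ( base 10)2577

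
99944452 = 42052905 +57891547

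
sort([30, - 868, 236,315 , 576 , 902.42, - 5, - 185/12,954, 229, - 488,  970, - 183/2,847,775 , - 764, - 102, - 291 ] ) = [ - 868 , - 764,-488,  -  291, - 102, - 183/2, - 185/12, - 5,30,229,236,315, 576,  775,  847,902.42, 954,970]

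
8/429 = 8/429 = 0.02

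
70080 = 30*2336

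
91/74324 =91/74324 =0.00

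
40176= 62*648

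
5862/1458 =4 + 5/243 = 4.02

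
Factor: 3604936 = 2^3*450617^1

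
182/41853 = 26/5979 = 0.00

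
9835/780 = 12 + 95/156 = 12.61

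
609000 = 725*840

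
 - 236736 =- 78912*3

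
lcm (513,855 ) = 2565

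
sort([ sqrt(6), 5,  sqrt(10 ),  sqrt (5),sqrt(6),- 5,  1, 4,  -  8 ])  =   [ -8, - 5, 1, sqrt(5 ) , sqrt(6),sqrt( 6), sqrt( 10)  ,  4, 5 ] 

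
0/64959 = 0 = 0.00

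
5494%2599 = 296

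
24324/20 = 6081/5 = 1216.20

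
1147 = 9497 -8350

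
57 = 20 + 37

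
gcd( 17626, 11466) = 14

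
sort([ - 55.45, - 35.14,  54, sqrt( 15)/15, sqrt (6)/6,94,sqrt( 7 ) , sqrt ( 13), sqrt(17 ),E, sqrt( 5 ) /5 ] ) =[ - 55.45, - 35.14  ,  sqrt( 15 )/15,sqrt( 6)/6,sqrt( 5)/5 , sqrt( 7),E, sqrt ( 13), sqrt ( 17), 54, 94] 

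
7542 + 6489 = 14031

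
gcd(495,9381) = 3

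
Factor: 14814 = 2^1*3^2*823^1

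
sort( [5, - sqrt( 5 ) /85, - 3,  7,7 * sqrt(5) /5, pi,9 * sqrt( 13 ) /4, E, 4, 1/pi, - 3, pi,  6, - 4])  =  [ - 4, - 3, - 3,-sqrt( 5 ) /85,  1/pi, E,7*sqrt (5)/5,pi,pi, 4,5, 6, 7,9*sqrt( 13)/4] 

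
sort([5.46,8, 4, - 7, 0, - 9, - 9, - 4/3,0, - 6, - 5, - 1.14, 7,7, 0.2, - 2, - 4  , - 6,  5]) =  [ - 9,-9, - 7, - 6, - 6,  -  5,  -  4, -2, - 4/3, - 1.14, 0, 0, 0.2,4 , 5, 5.46, 7,7,8] 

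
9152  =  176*52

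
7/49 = 1/7 = 0.14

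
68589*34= 2332026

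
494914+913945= 1408859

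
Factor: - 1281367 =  - 1281367^1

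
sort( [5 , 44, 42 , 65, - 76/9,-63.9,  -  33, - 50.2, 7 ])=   [ - 63.9, - 50.2, - 33, - 76/9,5,7, 42, 44,65]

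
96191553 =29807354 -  - 66384199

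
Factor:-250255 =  - 5^1 * 50051^1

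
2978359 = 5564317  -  2585958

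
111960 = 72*1555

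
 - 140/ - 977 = 140/977 = 0.14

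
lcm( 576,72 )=576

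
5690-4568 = 1122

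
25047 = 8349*3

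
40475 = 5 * 8095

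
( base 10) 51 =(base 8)63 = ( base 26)1p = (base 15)36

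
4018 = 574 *7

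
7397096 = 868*8522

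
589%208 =173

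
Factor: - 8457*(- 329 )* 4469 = 3^1*7^1 * 41^1 * 47^1*109^1*2819^1= 12434335557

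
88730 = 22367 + 66363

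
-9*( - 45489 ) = 409401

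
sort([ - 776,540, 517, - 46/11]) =[  -  776, - 46/11,  517,540]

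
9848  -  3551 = 6297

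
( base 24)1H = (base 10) 41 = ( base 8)51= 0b101001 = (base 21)1k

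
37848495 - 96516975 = -58668480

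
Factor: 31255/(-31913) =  - 5^1*19^1* 97^( - 1) =- 95/97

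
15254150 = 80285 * 190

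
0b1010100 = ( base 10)84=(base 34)2g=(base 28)30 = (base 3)10010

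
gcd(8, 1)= 1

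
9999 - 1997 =8002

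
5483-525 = 4958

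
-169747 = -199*853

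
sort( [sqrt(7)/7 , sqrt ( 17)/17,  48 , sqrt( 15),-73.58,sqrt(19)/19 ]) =[- 73.58,sqrt( 19 )/19,sqrt(17)/17,sqrt( 7 ) /7,  sqrt( 15),48 ]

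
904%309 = 286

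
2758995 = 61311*45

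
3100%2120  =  980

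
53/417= 53/417=0.13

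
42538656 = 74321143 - 31782487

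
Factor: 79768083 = 3^1*41^1*101^1* 6421^1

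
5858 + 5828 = 11686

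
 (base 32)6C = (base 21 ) 9F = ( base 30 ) 6o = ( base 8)314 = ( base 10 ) 204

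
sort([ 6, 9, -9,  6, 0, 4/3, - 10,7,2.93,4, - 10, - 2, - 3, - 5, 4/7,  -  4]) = [ - 10, - 10, - 9, - 5, - 4, - 3, - 2,  0,4/7, 4/3,2.93,4,6,6,7 , 9 ] 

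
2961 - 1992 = 969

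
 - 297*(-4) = 1188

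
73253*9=659277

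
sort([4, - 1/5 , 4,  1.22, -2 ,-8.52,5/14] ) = [  -  8.52,  -  2, - 1/5,5/14,1.22,  4 , 4 ]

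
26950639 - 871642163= - 844691524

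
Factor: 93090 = 2^1*3^1 * 5^1* 29^1*107^1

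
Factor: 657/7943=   3^2*13^ ( - 2)*47^(- 1 )*73^1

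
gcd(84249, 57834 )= 9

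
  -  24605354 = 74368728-98974082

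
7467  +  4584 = 12051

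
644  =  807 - 163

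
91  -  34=57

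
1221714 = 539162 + 682552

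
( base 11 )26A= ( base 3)102210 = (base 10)318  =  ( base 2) 100111110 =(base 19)GE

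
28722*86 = 2470092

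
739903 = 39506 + 700397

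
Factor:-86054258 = - 2^1*2027^1* 21227^1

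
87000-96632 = -9632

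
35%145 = 35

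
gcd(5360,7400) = 40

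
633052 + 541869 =1174921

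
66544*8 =532352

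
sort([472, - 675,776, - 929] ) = [-929, - 675, 472, 776] 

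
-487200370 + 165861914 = -321338456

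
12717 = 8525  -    -  4192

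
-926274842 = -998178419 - -71903577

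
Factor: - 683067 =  - 3^1*7^1 * 11^1 * 2957^1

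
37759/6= 6293 + 1/6 = 6293.17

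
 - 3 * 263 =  - 789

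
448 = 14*32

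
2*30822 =61644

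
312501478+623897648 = 936399126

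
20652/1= 20652 = 20652.00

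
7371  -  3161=4210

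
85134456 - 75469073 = 9665383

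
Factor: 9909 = 3^3  *  367^1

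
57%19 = 0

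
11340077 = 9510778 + 1829299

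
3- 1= 2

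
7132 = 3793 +3339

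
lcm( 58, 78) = 2262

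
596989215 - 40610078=556379137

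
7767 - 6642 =1125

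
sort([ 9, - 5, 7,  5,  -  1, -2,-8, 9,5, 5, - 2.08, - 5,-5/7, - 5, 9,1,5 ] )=[-8, - 5,  -  5, - 5, - 2.08, - 2, - 1, - 5/7,1, 5, 5,5 , 5, 7, 9, 9,9 ]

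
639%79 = 7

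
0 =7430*0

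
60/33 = 1 + 9/11 = 1.82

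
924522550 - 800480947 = 124041603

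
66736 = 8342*8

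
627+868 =1495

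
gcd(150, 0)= 150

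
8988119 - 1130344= 7857775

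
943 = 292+651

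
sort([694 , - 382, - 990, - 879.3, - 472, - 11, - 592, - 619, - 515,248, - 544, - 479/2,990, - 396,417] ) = [ - 990, - 879.3 , - 619, - 592, - 544, -515, - 472, - 396, - 382, - 479/2, - 11,248,417, 694,990]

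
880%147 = 145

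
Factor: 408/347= 2^3 * 3^1*17^1*347^( - 1)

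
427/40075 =61/5725  =  0.01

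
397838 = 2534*157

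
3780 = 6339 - 2559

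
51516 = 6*8586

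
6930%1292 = 470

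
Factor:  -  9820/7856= - 2^(-2 )*5^1 =- 5/4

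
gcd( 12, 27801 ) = 3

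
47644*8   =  381152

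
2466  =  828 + 1638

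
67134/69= 972 + 22/23 =972.96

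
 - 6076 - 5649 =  - 11725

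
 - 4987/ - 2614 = 4987/2614  =  1.91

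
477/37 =477/37 = 12.89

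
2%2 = 0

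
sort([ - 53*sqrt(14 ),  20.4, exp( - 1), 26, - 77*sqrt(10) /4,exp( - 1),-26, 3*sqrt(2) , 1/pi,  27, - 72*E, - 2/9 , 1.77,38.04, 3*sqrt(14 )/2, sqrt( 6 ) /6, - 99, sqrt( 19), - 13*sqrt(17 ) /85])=[  -  53*sqrt(14 ), - 72*E, - 99 ,  -  77*sqrt (10 ) /4, - 26, - 13 * sqrt ( 17 ) /85,-2/9,1/pi,exp ( - 1 ), exp( - 1), sqrt (6)/6,  1.77,3*sqrt(2), sqrt( 19), 3*sqrt(14)/2, 20.4, 26,  27, 38.04]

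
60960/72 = 846 + 2/3  =  846.67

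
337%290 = 47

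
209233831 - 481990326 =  - 272756495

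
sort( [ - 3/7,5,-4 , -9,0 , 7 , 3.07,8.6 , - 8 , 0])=[ - 9,-8,-4 , - 3/7,  0,0, 3.07,5, 7, 8.6]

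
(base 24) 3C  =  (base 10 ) 84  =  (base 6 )220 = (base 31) 2m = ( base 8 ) 124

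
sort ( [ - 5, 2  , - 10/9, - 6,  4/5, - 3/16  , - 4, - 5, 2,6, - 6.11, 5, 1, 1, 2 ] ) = [ - 6.11 , - 6, - 5, - 5, - 4, - 10/9, - 3/16,4/5, 1, 1, 2, 2, 2, 5,6] 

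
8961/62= 144  +  33/62 = 144.53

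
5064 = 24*211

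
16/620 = 4/155 = 0.03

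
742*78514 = 58257388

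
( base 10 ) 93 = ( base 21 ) 49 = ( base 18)53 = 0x5d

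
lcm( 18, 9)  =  18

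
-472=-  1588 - -1116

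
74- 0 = 74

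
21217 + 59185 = 80402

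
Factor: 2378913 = 3^1*23^2*1499^1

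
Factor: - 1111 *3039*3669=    - 12387751101= -3^2*11^1*101^1*1013^1*1223^1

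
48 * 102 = 4896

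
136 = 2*68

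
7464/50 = 3732/25 = 149.28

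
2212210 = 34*65065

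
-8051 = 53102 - 61153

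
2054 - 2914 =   -  860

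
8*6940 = 55520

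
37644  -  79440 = - 41796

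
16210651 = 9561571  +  6649080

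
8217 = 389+7828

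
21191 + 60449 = 81640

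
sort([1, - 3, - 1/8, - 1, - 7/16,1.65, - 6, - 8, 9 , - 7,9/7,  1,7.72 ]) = [ - 8,  -  7, - 6,- 3, - 1, - 7/16, - 1/8, 1, 1, 9/7,1.65, 7.72, 9 ]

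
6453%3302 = 3151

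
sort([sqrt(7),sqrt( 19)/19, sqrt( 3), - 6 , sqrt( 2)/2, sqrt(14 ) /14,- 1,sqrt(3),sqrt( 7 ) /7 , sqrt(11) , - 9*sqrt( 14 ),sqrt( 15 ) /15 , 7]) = [ - 9* sqrt(14 ),  -  6, - 1,  sqrt( 19 ) /19,sqrt( 15)/15,sqrt ( 14) /14, sqrt( 7 ) /7,  sqrt(2 )/2, sqrt ( 3),sqrt(3) , sqrt ( 7),sqrt(11),7]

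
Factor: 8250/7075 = 2^1*3^1*5^1*11^1*283^( -1 ) = 330/283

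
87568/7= 87568/7 = 12509.71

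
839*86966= 72964474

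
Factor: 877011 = 3^1*37^1*7901^1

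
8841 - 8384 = 457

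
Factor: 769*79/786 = 60751/786 = 2^( -1)*3^(  -  1 )*79^1*131^(-1 )*769^1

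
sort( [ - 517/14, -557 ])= [ - 557, - 517/14 ]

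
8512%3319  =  1874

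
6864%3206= 452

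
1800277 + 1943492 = 3743769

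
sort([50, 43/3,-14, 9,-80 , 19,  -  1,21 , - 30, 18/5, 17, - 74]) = [ - 80,-74, - 30,-14, - 1,  18/5, 9, 43/3, 17,  19, 21, 50] 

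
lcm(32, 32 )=32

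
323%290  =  33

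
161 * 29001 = 4669161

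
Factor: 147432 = 2^3*3^1*  6143^1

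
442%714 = 442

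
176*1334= 234784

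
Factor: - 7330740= - 2^2*3^1*5^1* 17^1*7187^1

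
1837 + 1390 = 3227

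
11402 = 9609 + 1793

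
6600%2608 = 1384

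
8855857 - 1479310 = 7376547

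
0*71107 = 0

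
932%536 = 396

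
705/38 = 18 + 21/38 = 18.55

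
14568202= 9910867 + 4657335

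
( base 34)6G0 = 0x1d38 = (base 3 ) 101021001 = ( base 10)7480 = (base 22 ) fa0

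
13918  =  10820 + 3098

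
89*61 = 5429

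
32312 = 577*56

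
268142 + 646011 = 914153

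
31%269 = 31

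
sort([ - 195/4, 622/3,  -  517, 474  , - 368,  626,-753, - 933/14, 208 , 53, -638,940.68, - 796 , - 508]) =[ - 796 , - 753,-638, - 517,  -  508, - 368,-933/14,-195/4, 53,622/3,208, 474,626,940.68]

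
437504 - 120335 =317169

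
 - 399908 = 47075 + -446983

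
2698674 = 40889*66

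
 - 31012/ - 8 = 7753/2=3876.50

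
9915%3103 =606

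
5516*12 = 66192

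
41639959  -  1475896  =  40164063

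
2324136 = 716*3246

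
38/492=19/246 = 0.08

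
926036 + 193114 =1119150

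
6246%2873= 500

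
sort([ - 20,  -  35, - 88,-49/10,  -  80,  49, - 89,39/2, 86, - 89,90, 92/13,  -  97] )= [  -  97,-89, - 89,  -  88,-80, - 35,-20, - 49/10 , 92/13, 39/2 , 49, 86, 90] 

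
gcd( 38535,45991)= 1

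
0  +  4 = 4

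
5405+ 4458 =9863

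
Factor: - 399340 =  - 2^2*5^1*41^1*487^1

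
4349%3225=1124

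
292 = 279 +13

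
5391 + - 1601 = 3790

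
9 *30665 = 275985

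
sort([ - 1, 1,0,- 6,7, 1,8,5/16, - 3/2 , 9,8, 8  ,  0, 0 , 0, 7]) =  [ - 6,  -  3/2, - 1,  0, 0, 0,0,5/16, 1,1  ,  7,  7, 8, 8,8,9 ] 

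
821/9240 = 821/9240 = 0.09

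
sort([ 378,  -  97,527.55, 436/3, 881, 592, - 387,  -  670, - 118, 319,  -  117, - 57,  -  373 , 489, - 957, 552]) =[ - 957,  -  670 , - 387, -373, - 118, - 117, - 97,  -  57,  436/3, 319, 378, 489, 527.55, 552, 592, 881]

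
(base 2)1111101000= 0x3e8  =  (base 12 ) 6B4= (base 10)1000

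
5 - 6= - 1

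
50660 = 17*2980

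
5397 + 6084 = 11481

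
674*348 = 234552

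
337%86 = 79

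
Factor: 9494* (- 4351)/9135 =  - 41308394/9135  =  - 2^1 * 3^(-2) *5^( - 1) * 7^ ( - 1) *19^1*29^ (-1)*47^1 * 101^1*229^1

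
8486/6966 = 4243/3483 = 1.22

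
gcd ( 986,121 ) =1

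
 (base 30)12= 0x20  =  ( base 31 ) 11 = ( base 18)1e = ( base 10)32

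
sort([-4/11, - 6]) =[ - 6, - 4/11 ] 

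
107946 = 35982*3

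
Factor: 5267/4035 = 3^ ( - 1)*5^(-1)*23^1 * 229^1*269^ ( - 1 )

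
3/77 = 3/77 = 0.04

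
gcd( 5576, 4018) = 82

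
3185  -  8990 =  - 5805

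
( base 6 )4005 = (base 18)2c5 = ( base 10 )869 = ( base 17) 302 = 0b1101100101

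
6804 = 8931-2127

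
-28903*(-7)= 202321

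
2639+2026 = 4665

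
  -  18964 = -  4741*4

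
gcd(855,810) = 45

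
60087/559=60087/559 = 107.49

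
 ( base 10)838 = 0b1101000110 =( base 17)2F5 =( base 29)sq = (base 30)RS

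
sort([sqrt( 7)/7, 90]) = [ sqrt( 7 ) /7, 90 ] 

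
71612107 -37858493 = 33753614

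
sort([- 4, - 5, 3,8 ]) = [ - 5, - 4,3,8 ]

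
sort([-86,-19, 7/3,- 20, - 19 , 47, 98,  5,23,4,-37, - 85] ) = [-86, - 85, -37 ,-20, - 19,-19, 7/3,4, 5, 23,47, 98]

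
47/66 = 47/66 = 0.71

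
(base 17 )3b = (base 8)76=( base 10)62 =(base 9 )68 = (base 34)1s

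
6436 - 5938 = 498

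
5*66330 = 331650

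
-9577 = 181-9758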